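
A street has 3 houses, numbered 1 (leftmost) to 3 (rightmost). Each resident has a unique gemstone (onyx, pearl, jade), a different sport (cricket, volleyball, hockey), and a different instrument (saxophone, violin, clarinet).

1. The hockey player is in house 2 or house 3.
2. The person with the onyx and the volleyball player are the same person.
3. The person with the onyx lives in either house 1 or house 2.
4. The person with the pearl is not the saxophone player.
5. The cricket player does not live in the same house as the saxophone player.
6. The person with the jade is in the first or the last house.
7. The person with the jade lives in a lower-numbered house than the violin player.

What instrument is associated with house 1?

clarinet

By clue 7, the person with the jade is in house 1.
That leaves pearl as the gemstone for house 3.
By clue 2, the volleyball player is in house 2.
House 2 gemstone: only onyx fits.
House 1's sport must be cricket (nothing else left).
That leaves hockey as the sport for house 3.
From clue 5, the saxophone player must be in house 2.
House 1 instrument: only clarinet fits.
That leaves violin as the instrument for house 3.
So: house 1 = jade/cricket/clarinet, house 2 = onyx/volleyball/saxophone, house 3 = pearl/hockey/violin.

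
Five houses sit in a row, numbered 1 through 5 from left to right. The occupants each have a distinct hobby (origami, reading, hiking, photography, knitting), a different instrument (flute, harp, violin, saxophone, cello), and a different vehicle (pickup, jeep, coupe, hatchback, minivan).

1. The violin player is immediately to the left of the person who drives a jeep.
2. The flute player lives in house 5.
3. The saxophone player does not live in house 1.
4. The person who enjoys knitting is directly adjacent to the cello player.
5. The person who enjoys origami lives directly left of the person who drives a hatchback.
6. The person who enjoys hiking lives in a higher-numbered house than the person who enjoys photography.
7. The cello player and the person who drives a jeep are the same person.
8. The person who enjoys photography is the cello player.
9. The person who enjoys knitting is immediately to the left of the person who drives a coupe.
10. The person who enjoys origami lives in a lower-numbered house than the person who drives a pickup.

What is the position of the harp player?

1

Clue 2: the flute player is in house 5.
House 1's vehicle must be minivan (nothing else left).
The person who enjoys hiking is narrowed to house 3 or 4 or 5; consider each.
Placing it in house 3 and house 4 leads to a contradiction, so it's in house 5.
The person who enjoys photography is narrowed to house 2 or 3 or 4; consider each.
Placing it in house 2 and house 4 leads to a contradiction, so it's in house 3.
Clue 8: the cello player is in house 3.
The person who drives a jeep is in house 3 (clue 7).
House 2's vehicle must be hatchback (nothing else left).
The only vehicle still possible for house 4 is pickup.
The only vehicle still possible for house 5 is coupe.
From clue 1, the violin player must be in house 2.
Clue 5 places the person who enjoys origami in house 1.
From clue 9, the person who enjoys knitting must be in house 4.
That leaves reading as the hobby for house 2.
That leaves harp as the instrument for house 1.
House 4's instrument must be saxophone (nothing else left).
So: house 1 = origami/harp/minivan, house 2 = reading/violin/hatchback, house 3 = photography/cello/jeep, house 4 = knitting/saxophone/pickup, house 5 = hiking/flute/coupe.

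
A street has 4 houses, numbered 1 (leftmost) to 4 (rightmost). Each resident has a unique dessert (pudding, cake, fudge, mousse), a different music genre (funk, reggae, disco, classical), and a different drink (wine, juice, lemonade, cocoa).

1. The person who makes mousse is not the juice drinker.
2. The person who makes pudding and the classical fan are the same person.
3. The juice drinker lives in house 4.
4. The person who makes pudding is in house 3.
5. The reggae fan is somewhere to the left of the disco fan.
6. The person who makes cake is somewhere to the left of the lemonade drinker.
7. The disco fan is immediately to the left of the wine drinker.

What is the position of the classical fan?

3

By clue 3, the juice drinker is in house 4.
By clue 4, the person who makes pudding is in house 3.
The only drink still possible for house 1 is cocoa.
That leaves lemonade as the drink for house 2.
The only drink still possible for house 3 is wine.
Clue 2 places the classical fan in house 3.
Clue 6: the person who makes cake is in house 1.
By clue 7, the disco fan is in house 2.
That leaves mousse as the dessert for house 2.
House 4's dessert must be fudge (nothing else left).
That leaves funk as the music genre for house 4.
House 1's music genre must be reggae (nothing else left).
So: house 1 = cake/reggae/cocoa, house 2 = mousse/disco/lemonade, house 3 = pudding/classical/wine, house 4 = fudge/funk/juice.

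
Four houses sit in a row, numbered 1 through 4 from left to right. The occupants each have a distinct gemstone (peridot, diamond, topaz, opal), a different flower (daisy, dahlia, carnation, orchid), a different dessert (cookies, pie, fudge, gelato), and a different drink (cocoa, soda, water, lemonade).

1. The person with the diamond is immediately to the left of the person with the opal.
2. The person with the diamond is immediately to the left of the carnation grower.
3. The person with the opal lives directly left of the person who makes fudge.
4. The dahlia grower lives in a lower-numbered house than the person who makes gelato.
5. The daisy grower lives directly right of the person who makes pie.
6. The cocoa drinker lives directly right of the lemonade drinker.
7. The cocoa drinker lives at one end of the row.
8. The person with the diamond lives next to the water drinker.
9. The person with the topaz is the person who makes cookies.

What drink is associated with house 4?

Clue 7 places the cocoa drinker in house 4.
Clue 6: the lemonade drinker is in house 3.
The person with the diamond is narrowed to house 1 or 2; consider each.
Placing it in house 1 leads to a contradiction, so it's in house 2.
By clue 1, the person with the opal is in house 3.
From clue 2, the carnation grower must be in house 3.
From clue 3, the person who makes fudge must be in house 4.
Clue 8 places the water drinker in house 1.
So house 2 gets soda for drink.
The person with the topaz is in house 1 (clue 9).
From clue 9, the person who makes cookies must be in house 1.
So house 4 gets peridot for gemstone.
House 2's dessert must be gelato (nothing else left).
House 3 dessert: only pie fits.
The dahlia grower is in house 1 (clue 4).
Clue 5 places the daisy grower in house 4.
So house 2 gets orchid for flower.
So: house 1 = topaz/dahlia/cookies/water, house 2 = diamond/orchid/gelato/soda, house 3 = opal/carnation/pie/lemonade, house 4 = peridot/daisy/fudge/cocoa.

cocoa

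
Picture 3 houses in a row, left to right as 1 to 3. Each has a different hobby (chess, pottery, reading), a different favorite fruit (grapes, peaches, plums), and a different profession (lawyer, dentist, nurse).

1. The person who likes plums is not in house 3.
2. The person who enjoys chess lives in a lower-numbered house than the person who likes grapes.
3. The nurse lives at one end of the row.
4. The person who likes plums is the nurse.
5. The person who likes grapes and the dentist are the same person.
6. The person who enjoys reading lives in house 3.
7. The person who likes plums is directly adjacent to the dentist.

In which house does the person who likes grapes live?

2

Clue 4: the person who likes plums is in house 1.
Clue 4 places the nurse in house 1.
The person who enjoys reading is in house 3 (clue 6).
The dentist is in house 2 (clue 7).
The only profession still possible for house 3 is lawyer.
By clue 5, the person who likes grapes is in house 2.
House 3 favorite fruit: only peaches fits.
The person who enjoys chess is in house 1 (clue 2).
House 2 hobby: only pottery fits.
So: house 1 = chess/plums/nurse, house 2 = pottery/grapes/dentist, house 3 = reading/peaches/lawyer.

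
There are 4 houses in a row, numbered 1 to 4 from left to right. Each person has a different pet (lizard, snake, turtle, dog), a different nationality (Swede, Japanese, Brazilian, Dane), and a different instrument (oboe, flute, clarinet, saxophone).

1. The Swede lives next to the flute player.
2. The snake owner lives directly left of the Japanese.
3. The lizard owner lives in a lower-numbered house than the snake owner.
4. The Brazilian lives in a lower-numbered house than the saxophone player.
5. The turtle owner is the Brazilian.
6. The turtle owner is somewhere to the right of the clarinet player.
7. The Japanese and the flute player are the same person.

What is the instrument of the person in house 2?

That leaves dog as the pet for house 4.
House 1 pet: only lizard fits.
House 1 nationality: only Dane fits.
The snake owner is narrowed to house 2 or 3; consider each.
Placing it in house 2 leads to a contradiction, so it's in house 3.
Clue 2 places the Japanese in house 4.
Clue 7: the flute player is in house 4.
The only pet still possible for house 2 is turtle.
The only instrument still possible for house 3 is saxophone.
Clue 1: the Swede is in house 3.
Clue 4 places the Brazilian in house 2.
By clue 6, the clarinet player is in house 1.
That leaves oboe as the instrument for house 2.
So: house 1 = lizard/Dane/clarinet, house 2 = turtle/Brazilian/oboe, house 3 = snake/Swede/saxophone, house 4 = dog/Japanese/flute.

oboe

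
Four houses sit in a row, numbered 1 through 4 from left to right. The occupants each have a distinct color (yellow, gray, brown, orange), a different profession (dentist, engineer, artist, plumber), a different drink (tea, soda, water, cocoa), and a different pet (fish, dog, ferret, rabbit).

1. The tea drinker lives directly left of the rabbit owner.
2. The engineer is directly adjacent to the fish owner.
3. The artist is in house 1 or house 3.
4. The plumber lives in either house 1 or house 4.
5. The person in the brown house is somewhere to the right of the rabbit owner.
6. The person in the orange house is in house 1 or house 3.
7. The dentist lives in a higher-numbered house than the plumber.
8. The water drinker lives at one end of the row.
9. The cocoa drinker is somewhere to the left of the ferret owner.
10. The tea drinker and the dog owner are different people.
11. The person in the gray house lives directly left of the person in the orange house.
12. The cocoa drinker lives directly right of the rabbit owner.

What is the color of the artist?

orange

From clue 7, the plumber must be in house 1.
Clue 11: the person in the gray house is in house 2.
Clue 11 places the person in the orange house in house 3.
From clue 12, the cocoa drinker must be in house 3.
The rabbit owner is in house 2 (clue 12).
That leaves yellow as the color for house 1.
House 4's color must be brown (nothing else left).
Clue 1 places the tea drinker in house 1.
The ferret owner is in house 4 (clue 9).
So house 3 gets artist for profession.
House 2's drink must be soda (nothing else left).
The only drink still possible for house 4 is water.
House 1 pet: only fish fits.
So house 3 gets dog for pet.
Clue 2: the engineer is in house 2.
So house 4 gets dentist for profession.
So: house 1 = yellow/plumber/tea/fish, house 2 = gray/engineer/soda/rabbit, house 3 = orange/artist/cocoa/dog, house 4 = brown/dentist/water/ferret.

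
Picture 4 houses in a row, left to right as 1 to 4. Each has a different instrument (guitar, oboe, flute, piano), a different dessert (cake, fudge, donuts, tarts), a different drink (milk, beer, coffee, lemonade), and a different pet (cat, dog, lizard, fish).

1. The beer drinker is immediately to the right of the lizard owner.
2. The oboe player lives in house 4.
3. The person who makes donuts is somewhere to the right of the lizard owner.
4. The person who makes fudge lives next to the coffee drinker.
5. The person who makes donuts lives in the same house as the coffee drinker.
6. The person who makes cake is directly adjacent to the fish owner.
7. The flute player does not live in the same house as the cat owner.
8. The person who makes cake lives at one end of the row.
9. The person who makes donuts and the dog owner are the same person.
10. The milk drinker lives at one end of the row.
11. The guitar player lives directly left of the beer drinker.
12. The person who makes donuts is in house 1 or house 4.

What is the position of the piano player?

3

From clue 2, the oboe player must be in house 4.
From clue 12, the person who makes donuts must be in house 4.
Clue 5 places the coffee drinker in house 4.
By clue 6, the fish owner is in house 2.
The dog owner is in house 4 (clue 9).
House 1's dessert must be cake (nothing else left).
Clue 1: the beer drinker is in house 2.
The lizard owner is in house 1 (clue 1).
From clue 4, the person who makes fudge must be in house 3.
Clue 11: the guitar player is in house 1.
The only dessert still possible for house 2 is tarts.
The only drink still possible for house 1 is milk.
House 3 drink: only lemonade fits.
So house 3 gets cat for pet.
From clue 7, the flute player must be in house 2.
House 3's instrument must be piano (nothing else left).
So: house 1 = guitar/cake/milk/lizard, house 2 = flute/tarts/beer/fish, house 3 = piano/fudge/lemonade/cat, house 4 = oboe/donuts/coffee/dog.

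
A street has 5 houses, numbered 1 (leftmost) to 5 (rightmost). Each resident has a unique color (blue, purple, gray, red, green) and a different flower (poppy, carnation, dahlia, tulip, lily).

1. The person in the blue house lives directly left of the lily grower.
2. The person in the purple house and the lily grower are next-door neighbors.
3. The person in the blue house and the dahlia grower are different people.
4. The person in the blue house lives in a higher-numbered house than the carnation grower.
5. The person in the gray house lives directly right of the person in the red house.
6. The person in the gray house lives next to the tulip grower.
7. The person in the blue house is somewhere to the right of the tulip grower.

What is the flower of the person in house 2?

The person in the blue house is narrowed to house 2 or 3 or 4; consider each.
Placing it in house 2 and house 4 leads to a contradiction, so it's in house 3.
The lily grower is in house 4 (clue 1).
House 5 color: only purple fits.
House 3's flower must be poppy (nothing else left).
That leaves dahlia as the flower for house 5.
The person in the gray house is in house 2 (clue 5).
Clue 5 places the person in the red house in house 1.
By clue 6, the tulip grower is in house 1.
House 4 color: only green fits.
House 2's flower must be carnation (nothing else left).
So: house 1 = red/tulip, house 2 = gray/carnation, house 3 = blue/poppy, house 4 = green/lily, house 5 = purple/dahlia.

carnation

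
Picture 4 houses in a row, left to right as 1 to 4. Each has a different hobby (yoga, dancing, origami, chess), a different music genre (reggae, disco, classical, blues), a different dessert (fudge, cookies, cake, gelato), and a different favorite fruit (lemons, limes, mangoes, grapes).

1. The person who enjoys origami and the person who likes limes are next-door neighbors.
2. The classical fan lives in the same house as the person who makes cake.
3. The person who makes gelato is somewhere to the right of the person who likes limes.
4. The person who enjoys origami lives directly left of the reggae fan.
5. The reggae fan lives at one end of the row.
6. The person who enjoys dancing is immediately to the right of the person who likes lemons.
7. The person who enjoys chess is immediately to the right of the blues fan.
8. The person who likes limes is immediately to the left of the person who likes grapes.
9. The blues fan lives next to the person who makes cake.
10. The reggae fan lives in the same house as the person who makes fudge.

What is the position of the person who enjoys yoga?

1

Clue 5 places the reggae fan in house 4.
Clue 10: the person who makes fudge is in house 4.
The person who enjoys origami is in house 3 (clue 4).
House 1's hobby must be yoga (nothing else left).
The only favorite fruit still possible for house 4 is mangoes.
The person who likes limes is in house 2 (clue 1).
Clue 3 places the person who makes gelato in house 3.
The person who likes grapes is in house 3 (clue 8).
From clue 9, the person who makes cake must be in house 2.
House 1's dessert must be cookies (nothing else left).
House 1's favorite fruit must be lemons (nothing else left).
The classical fan is in house 2 (clue 2).
By clue 6, the person who enjoys dancing is in house 2.
The only hobby still possible for house 4 is chess.
Clue 7 places the blues fan in house 3.
House 1's music genre must be disco (nothing else left).
So: house 1 = yoga/disco/cookies/lemons, house 2 = dancing/classical/cake/limes, house 3 = origami/blues/gelato/grapes, house 4 = chess/reggae/fudge/mangoes.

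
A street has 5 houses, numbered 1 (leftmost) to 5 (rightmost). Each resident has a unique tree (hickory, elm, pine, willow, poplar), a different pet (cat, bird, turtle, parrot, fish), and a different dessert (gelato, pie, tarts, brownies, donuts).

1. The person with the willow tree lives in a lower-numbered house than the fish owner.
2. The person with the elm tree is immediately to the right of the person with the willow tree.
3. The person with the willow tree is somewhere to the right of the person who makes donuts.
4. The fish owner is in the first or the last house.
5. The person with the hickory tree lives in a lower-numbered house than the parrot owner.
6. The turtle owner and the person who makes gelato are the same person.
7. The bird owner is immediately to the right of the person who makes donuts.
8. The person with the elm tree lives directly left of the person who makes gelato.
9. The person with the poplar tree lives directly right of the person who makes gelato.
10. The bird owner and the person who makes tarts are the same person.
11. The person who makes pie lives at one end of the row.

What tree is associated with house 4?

pine

From clue 4, the fish owner must be in house 5.
Clue 8 places the person with the elm tree in house 3.
Clue 8 places the person who makes gelato in house 4.
By clue 9, the person with the poplar tree is in house 5.
That leaves willow as the tree for house 2.
House 4 tree: only pine fits.
House 1's pet must be cat (nothing else left).
The person who makes donuts is in house 1 (clue 3).
By clue 6, the turtle owner is in house 4.
The bird owner is in house 2 (clue 7).
From clue 10, the person who makes tarts must be in house 2.
House 1 tree: only hickory fits.
The only pet still possible for house 3 is parrot.
House 3 dessert: only brownies fits.
House 5 dessert: only pie fits.
So: house 1 = hickory/cat/donuts, house 2 = willow/bird/tarts, house 3 = elm/parrot/brownies, house 4 = pine/turtle/gelato, house 5 = poplar/fish/pie.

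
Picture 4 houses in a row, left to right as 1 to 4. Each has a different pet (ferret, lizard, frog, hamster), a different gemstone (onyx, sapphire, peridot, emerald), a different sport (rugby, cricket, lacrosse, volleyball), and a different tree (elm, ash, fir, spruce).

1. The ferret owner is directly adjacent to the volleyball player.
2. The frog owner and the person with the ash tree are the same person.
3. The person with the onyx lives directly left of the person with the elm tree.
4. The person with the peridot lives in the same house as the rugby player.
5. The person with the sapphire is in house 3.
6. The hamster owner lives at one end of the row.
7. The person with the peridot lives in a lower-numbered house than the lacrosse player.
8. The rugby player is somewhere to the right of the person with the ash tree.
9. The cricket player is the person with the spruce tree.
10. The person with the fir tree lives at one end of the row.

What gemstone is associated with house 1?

By clue 5, the person with the sapphire is in house 3.
So house 4 gets emerald for gemstone.
Clue 4 places the person with the peridot in house 2.
Clue 4 places the rugby player in house 2.
The person with the ash tree is in house 1 (clue 8).
House 1 gemstone: only onyx fits.
House 4's tree must be fir (nothing else left).
Clue 2: the frog owner is in house 1.
Clue 3: the person with the elm tree is in house 2.
Clue 9 places the cricket player in house 3.
By clue 9, the person with the spruce tree is in house 3.
House 4's pet must be hamster (nothing else left).
House 1's sport must be volleyball (nothing else left).
House 4's sport must be lacrosse (nothing else left).
Clue 1 places the ferret owner in house 2.
The only pet still possible for house 3 is lizard.
So: house 1 = frog/onyx/volleyball/ash, house 2 = ferret/peridot/rugby/elm, house 3 = lizard/sapphire/cricket/spruce, house 4 = hamster/emerald/lacrosse/fir.

onyx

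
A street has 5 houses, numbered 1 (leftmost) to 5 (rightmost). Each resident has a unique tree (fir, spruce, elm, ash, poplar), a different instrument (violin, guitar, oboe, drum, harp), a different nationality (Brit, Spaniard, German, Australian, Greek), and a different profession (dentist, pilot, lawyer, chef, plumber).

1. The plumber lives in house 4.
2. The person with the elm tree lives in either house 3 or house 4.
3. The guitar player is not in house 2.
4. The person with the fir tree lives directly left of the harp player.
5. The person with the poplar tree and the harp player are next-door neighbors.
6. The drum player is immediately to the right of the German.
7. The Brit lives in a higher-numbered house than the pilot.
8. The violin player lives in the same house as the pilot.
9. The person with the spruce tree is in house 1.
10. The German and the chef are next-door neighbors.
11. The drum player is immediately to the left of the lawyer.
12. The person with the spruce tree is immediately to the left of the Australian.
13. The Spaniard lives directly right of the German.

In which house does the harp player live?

The plumber is in house 4 (clue 1).
From clue 9, the person with the spruce tree must be in house 1.
Clue 12: the Australian is in house 2.
Clue 10 places the chef in house 2.
Clue 13 places the Spaniard in house 4.
The German is in house 3 (clue 13).
House 1's nationality must be Greek (nothing else left).
House 5 nationality: only Brit fits.
From clue 6, the drum player must be in house 4.
From clue 11, the lawyer must be in house 5.
House 2's instrument must be oboe (nothing else left).
That leaves ash as the tree for house 5.
That leaves elm as the tree for house 3.
The person with the fir tree is narrowed to house 2 or 4; consider each.
Placing it in house 4 leads to a contradiction, so it's in house 2.
Clue 4 places the harp player in house 3.
So house 4 gets poplar for tree.
House 5 instrument: only guitar fits.
From clue 8, the pilot must be in house 1.
So house 1 gets violin for instrument.
House 3's profession must be dentist (nothing else left).
So: house 1 = spruce/violin/Greek/pilot, house 2 = fir/oboe/Australian/chef, house 3 = elm/harp/German/dentist, house 4 = poplar/drum/Spaniard/plumber, house 5 = ash/guitar/Brit/lawyer.

3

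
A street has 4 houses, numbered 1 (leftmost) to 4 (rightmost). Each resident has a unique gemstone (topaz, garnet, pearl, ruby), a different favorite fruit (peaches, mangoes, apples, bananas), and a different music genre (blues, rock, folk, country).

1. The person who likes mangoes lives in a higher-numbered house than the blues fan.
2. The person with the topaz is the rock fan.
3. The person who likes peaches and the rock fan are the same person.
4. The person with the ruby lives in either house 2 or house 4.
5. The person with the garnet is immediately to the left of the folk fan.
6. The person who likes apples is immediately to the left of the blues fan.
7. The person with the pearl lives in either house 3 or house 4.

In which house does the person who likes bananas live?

3

The person with the pearl is narrowed to house 3 or 4; consider each.
Placing it in house 3 leads to a contradiction, so it's in house 4.
That leaves ruby as the gemstone for house 2.
The person with the garnet is narrowed to house 1 or 3; consider each.
Placing it in house 1 leads to a contradiction, so it's in house 3.
From clue 5, the folk fan must be in house 4.
That leaves topaz as the gemstone for house 1.
The rock fan is in house 1 (clue 2).
Clue 3 places the person who likes peaches in house 1.
The only favorite fruit still possible for house 2 is apples.
Clue 6 places the blues fan in house 3.
So house 2 gets country for music genre.
The person who likes mangoes is in house 4 (clue 1).
So house 3 gets bananas for favorite fruit.
So: house 1 = topaz/peaches/rock, house 2 = ruby/apples/country, house 3 = garnet/bananas/blues, house 4 = pearl/mangoes/folk.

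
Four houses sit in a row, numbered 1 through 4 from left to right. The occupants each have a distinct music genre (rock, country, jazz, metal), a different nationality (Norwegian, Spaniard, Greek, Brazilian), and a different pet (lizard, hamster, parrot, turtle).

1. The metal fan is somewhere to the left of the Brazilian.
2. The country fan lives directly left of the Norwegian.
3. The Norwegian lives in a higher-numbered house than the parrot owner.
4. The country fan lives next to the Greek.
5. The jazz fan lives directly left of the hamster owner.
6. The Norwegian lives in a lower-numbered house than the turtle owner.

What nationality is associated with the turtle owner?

Brazilian

So house 4 gets rock for music genre.
The country fan is narrowed to house 1 or 2; consider each.
Placing it in house 1 leads to a contradiction, so it's in house 2.
Clue 2: the Norwegian is in house 3.
Clue 6 places the turtle owner in house 4.
House 1 nationality: only Greek fits.
From clue 5, the jazz fan must be in house 1.
From clue 5, the hamster owner must be in house 2.
House 3's music genre must be metal (nothing else left).
House 1 pet: only parrot fits.
The only pet still possible for house 3 is lizard.
By clue 1, the Brazilian is in house 4.
That leaves Spaniard as the nationality for house 2.
So: house 1 = jazz/Greek/parrot, house 2 = country/Spaniard/hamster, house 3 = metal/Norwegian/lizard, house 4 = rock/Brazilian/turtle.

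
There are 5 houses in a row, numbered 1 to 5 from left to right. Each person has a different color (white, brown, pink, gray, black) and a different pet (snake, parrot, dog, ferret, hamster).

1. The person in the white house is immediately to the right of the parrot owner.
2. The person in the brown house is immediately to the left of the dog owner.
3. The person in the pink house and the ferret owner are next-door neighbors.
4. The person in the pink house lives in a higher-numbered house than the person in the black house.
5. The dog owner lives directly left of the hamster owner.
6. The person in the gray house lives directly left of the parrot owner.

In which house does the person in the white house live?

The person in the brown house is narrowed to house 1 or 2 or 3; consider each.
Placing it in house 2 and house 3 leads to a contradiction, so it's in house 1.
From clue 2, the dog owner must be in house 2.
From clue 5, the hamster owner must be in house 3.
Clue 1 places the person in the white house in house 5.
Clue 6 places the person in the gray house in house 3.
The only color still possible for house 2 is black.
House 4's color must be pink (nothing else left).
The only pet still possible for house 4 is parrot.
The ferret owner is in house 5 (clue 3).
House 1 pet: only snake fits.
So: house 1 = brown/snake, house 2 = black/dog, house 3 = gray/hamster, house 4 = pink/parrot, house 5 = white/ferret.

5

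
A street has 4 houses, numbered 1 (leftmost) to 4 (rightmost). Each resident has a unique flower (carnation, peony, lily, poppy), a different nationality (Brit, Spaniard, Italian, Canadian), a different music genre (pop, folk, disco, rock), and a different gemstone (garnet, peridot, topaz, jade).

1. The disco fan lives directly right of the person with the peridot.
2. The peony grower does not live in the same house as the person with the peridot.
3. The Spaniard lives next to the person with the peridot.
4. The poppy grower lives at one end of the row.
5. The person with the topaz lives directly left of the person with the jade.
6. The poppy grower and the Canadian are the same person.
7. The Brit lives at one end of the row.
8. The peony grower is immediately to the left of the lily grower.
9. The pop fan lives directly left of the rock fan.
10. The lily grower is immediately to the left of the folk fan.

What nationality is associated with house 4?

House 1's music genre must be pop (nothing else left).
By clue 9, the rock fan is in house 2.
The lily grower is narrowed to house 2 or 3; consider each.
Placing it in house 3 leads to a contradiction, so it's in house 2.
From clue 8, the peony grower must be in house 1.
From clue 10, the folk fan must be in house 3.
That leaves carnation as the flower for house 3.
House 4's flower must be poppy (nothing else left).
So house 4 gets disco for music genre.
The person with the peridot is in house 3 (clue 1).
Clue 6: the Canadian is in house 4.
House 3 nationality: only Italian fits.
By clue 5, the person with the topaz is in house 1.
The person with the jade is in house 2 (clue 5).
So house 1 gets Brit for nationality.
That leaves Spaniard as the nationality for house 2.
So house 4 gets garnet for gemstone.
So: house 1 = peony/Brit/pop/topaz, house 2 = lily/Spaniard/rock/jade, house 3 = carnation/Italian/folk/peridot, house 4 = poppy/Canadian/disco/garnet.

Canadian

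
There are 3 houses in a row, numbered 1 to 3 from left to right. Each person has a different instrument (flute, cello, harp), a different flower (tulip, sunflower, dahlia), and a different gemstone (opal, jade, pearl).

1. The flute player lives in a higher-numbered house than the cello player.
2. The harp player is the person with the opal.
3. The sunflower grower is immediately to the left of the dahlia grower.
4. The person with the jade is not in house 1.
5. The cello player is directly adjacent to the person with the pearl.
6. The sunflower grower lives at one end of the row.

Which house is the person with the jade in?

By clue 6, the sunflower grower is in house 1.
Clue 3 places the dahlia grower in house 2.
That leaves tulip as the flower for house 3.
The cello player is narrowed to house 1 or 2; consider each.
Placing it in house 1 leads to a contradiction, so it's in house 2.
Clue 1: the flute player is in house 3.
House 1 instrument: only harp fits.
The person with the opal is in house 1 (clue 2).
House 2's gemstone must be jade (nothing else left).
House 3's gemstone must be pearl (nothing else left).
So: house 1 = harp/sunflower/opal, house 2 = cello/dahlia/jade, house 3 = flute/tulip/pearl.

2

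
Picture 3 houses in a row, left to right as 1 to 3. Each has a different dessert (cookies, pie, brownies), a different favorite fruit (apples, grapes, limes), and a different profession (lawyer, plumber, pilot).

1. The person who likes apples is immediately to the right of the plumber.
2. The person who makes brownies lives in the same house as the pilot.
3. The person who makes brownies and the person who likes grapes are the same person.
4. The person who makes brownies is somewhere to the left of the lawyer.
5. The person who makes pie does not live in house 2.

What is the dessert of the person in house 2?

cookies

The only profession still possible for house 3 is lawyer.
The person who makes brownies is narrowed to house 1 or 2; consider each.
Placing it in house 2 leads to a contradiction, so it's in house 1.
By clue 2, the pilot is in house 1.
Clue 3 places the person who likes grapes in house 1.
The only dessert still possible for house 2 is cookies.
House 3 dessert: only pie fits.
The only profession still possible for house 2 is plumber.
Clue 1 places the person who likes apples in house 3.
House 2's favorite fruit must be limes (nothing else left).
So: house 1 = brownies/grapes/pilot, house 2 = cookies/limes/plumber, house 3 = pie/apples/lawyer.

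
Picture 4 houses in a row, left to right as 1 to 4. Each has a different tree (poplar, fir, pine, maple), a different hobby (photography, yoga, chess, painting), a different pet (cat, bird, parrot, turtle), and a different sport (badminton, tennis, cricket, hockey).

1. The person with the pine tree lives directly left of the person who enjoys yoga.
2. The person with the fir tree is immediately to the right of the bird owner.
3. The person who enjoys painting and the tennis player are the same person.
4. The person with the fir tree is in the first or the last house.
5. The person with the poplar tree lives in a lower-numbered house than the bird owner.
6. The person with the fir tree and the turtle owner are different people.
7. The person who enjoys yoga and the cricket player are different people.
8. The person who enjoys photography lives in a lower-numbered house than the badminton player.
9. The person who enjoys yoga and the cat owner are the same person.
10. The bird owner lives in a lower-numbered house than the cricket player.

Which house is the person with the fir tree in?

Clue 4: the person with the fir tree is in house 4.
From clue 2, the bird owner must be in house 3.
Clue 10 places the cricket player in house 4.
The person who enjoys yoga is in house 2 (clue 9).
Clue 9: the cat owner is in house 2.
House 4 hobby: only chess fits.
House 1 pet: only turtle fits.
That leaves parrot as the pet for house 4.
The person with the pine tree is in house 1 (clue 1).
The only tree still possible for house 3 is maple.
House 1's hobby must be photography (nothing else left).
So house 3 gets painting for hobby.
The tennis player is in house 3 (clue 3).
House 2 tree: only poplar fits.
The only sport still possible for house 1 is hockey.
So house 2 gets badminton for sport.
So: house 1 = pine/photography/turtle/hockey, house 2 = poplar/yoga/cat/badminton, house 3 = maple/painting/bird/tennis, house 4 = fir/chess/parrot/cricket.

4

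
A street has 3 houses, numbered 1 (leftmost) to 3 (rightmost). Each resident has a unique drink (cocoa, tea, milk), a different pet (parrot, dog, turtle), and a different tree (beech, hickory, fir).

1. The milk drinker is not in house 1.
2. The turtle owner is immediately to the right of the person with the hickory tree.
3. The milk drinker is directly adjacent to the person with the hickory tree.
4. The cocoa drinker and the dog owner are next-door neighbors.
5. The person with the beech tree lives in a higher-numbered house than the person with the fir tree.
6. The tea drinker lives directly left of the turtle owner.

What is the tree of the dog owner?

House 3's tree must be beech (nothing else left).
The milk drinker is narrowed to house 2 or 3; consider each.
Placing it in house 2 leads to a contradiction, so it's in house 3.
Clue 3: the person with the hickory tree is in house 2.
The only tree still possible for house 1 is fir.
Clue 2 places the turtle owner in house 3.
By clue 6, the tea drinker is in house 2.
So house 1 gets cocoa for drink.
From clue 4, the dog owner must be in house 2.
The only pet still possible for house 1 is parrot.
So: house 1 = cocoa/parrot/fir, house 2 = tea/dog/hickory, house 3 = milk/turtle/beech.

hickory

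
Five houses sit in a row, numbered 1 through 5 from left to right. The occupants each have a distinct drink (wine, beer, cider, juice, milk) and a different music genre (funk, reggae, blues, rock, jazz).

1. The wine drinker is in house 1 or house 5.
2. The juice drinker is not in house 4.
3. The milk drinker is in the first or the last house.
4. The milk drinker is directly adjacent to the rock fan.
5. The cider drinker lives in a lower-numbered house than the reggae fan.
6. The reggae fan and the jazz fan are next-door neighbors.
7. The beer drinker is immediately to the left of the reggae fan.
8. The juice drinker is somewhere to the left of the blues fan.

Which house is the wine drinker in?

The milk drinker is narrowed to house 1 or 5; consider each.
Placing it in house 5 leads to a contradiction, so it's in house 1.
The rock fan is in house 2 (clue 4).
House 5 drink: only wine fits.
So house 1 gets funk for music genre.
The juice drinker is narrowed to house 2 or 3; consider each.
Placing it in house 3 leads to a contradiction, so it's in house 2.
The beer drinker is narrowed to house 3 or 4; consider each.
Placing it in house 3 leads to a contradiction, so it's in house 4.
By clue 7, the reggae fan is in house 5.
So house 3 gets cider for drink.
The jazz fan is in house 4 (clue 6).
House 3's music genre must be blues (nothing else left).
So: house 1 = milk/funk, house 2 = juice/rock, house 3 = cider/blues, house 4 = beer/jazz, house 5 = wine/reggae.

5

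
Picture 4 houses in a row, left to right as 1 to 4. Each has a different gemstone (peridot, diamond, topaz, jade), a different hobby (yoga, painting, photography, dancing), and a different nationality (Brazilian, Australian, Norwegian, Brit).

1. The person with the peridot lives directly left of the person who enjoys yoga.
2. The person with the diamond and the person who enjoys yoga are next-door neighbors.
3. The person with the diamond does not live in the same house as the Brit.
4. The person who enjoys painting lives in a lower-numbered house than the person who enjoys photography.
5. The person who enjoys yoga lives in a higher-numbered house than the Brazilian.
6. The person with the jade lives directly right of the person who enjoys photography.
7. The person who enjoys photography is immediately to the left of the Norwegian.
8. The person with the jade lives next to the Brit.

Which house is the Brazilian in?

1

The person with the jade is narrowed to house 3 or 4; consider each.
Placing it in house 4 leads to a contradiction, so it's in house 3.
Clue 6: the person who enjoys photography is in house 2.
From clue 7, the Norwegian must be in house 3.
From clue 1, the person with the peridot must be in house 2.
By clue 1, the person who enjoys yoga is in house 3.
House 1's gemstone must be topaz (nothing else left).
That leaves diamond as the gemstone for house 4.
House 1's hobby must be painting (nothing else left).
So house 4 gets dancing for hobby.
The Brit is in house 2 (clue 3).
That leaves Australian as the nationality for house 4.
That leaves Brazilian as the nationality for house 1.
So: house 1 = topaz/painting/Brazilian, house 2 = peridot/photography/Brit, house 3 = jade/yoga/Norwegian, house 4 = diamond/dancing/Australian.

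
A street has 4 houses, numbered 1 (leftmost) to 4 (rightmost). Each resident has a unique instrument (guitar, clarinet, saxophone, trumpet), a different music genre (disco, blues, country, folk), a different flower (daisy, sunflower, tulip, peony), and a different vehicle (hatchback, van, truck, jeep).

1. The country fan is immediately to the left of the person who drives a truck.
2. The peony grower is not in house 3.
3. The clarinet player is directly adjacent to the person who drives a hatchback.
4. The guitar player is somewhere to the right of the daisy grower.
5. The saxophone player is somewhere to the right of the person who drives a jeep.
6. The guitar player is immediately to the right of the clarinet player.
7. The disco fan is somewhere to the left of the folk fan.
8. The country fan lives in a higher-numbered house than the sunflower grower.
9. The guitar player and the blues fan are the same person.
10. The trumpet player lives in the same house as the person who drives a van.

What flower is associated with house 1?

That leaves disco as the music genre for house 1.
The country fan is narrowed to house 2 or 3; consider each.
Placing it in house 2 leads to a contradiction, so it's in house 3.
By clue 1, the person who drives a truck is in house 4.
The person who drives a hatchback is in house 2 (clue 3).
The clarinet player is narrowed to house 1 or 3; consider each.
Placing it in house 3 leads to a contradiction, so it's in house 1.
Clue 6: the guitar player is in house 2.
From clue 9, the blues fan must be in house 2.
That leaves trumpet as the instrument for house 3.
House 4 instrument: only saxophone fits.
So house 4 gets folk for music genre.
Clue 4: the daisy grower is in house 1.
The person who drives a van is in house 3 (clue 10).
That leaves sunflower as the flower for house 2.
House 3 flower: only tulip fits.
That leaves peony as the flower for house 4.
House 1 vehicle: only jeep fits.
So: house 1 = clarinet/disco/daisy/jeep, house 2 = guitar/blues/sunflower/hatchback, house 3 = trumpet/country/tulip/van, house 4 = saxophone/folk/peony/truck.

daisy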